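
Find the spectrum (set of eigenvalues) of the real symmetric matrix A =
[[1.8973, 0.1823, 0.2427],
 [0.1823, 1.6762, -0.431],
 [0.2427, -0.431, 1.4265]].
sigma(A) ≈ {1, 2} (2 with multiplicity 2)

A is real symmetric, so its spectrum consists of real eigenvalues. Expanding the characteristic polynomial of the displayed matrix gives
  det(λ I - A) = p(λ) = λ^3 + (-5)λ^2 + (8)λ + (-4).
Solving p(λ) = 0 yields eigenvalues ≈ 1, 2, 2. (A is shown rounded to 4 decimals, so these recover the underlying integer eigenvalues to within that precision.)
Verification: the trace of A = 5 equals the sum of eigenvalues 5, and det(A) ≈ 3.9999 matches the eigenvalue product 4.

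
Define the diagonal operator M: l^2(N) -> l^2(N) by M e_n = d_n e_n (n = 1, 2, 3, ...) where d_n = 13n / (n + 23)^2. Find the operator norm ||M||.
||M|| = 13/92 (attained at n = 23)

For M diagonal, ||M|| = sup_n |d_n|. Treat f(x) = 13x / (x + 23)^2 for real x > 0. By the quotient rule, f'(x) = 13(23 - x)/(x + 23)^3, which is positive for x < 23 and negative for x > 23. So f has a unique maximum at x = 23, and since 23 is a positive integer, the supremum over n ≥ 1 is attained at n = 23: d_23 = 13·23/(23 + 23)^2 = 13·23/2116 = 13/92. Hence ||M|| = 13/92.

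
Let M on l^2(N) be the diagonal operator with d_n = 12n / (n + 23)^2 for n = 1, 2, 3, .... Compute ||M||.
||M|| = 3/23 (attained at n = 23)

For M diagonal, ||M|| = sup_n |d_n|. Treat f(x) = 12x / (x + 23)^2 for real x > 0. By the quotient rule, f'(x) = 12(23 - x)/(x + 23)^3, which is positive for x < 23 and negative for x > 23. So f has a unique maximum at x = 23, and since 23 is a positive integer, the supremum over n ≥ 1 is attained at n = 23: d_23 = 12·23/(23 + 23)^2 = 12·23/2116 = 3/23. Hence ||M|| = 3/23.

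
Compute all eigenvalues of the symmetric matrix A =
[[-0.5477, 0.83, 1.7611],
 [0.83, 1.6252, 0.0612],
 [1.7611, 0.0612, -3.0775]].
sigma(A) ≈ {-4, 0, 2}

A is real symmetric, so its spectrum consists of real eigenvalues. Expanding the characteristic polynomial of the displayed matrix gives
  det(λ I - A) = p(λ) = λ^3 + (2)λ^2 + (-8)λ + (0).
Solving p(λ) = 0 yields eigenvalues ≈ -4, 0, 2. (A is shown rounded to 4 decimals, so these recover the underlying integer eigenvalues to within that precision.)
Verification: the trace of A = -2 equals the sum of eigenvalues -2, and det(A) ≈ -0.0001 matches the eigenvalue product 0.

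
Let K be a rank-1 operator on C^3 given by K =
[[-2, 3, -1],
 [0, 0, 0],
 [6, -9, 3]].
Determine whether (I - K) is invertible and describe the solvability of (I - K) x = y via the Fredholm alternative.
(I - K) is singular (det(I - K) = 0, i.e. 1 ∈ sigma(K)). (I - K) x = y is solvable iff y ⊥ ker((I - K)^*) = span{(-2, 3, -1)}, i.e. iff -2y_1 + 3y_2 - y_3 = 0. When solvable, the solutions are x = y + c·(1, 0, -3), c arbitrary (ker(I - K) = span{(1, 0, -3)}, dimension 1).

K has rank 1, so it is an outer product K = u v^T: every row of K is a multiple of one row vector. Reading off the entries, u = (1, 0, -3) and v = (-2, 3, -1) (row i of K equals u_i·v^T). A rank-one matrix u v^T satisfies K u = u (v·u) and kills the (2)-dimensional subspace v^⊥, so its characteristic polynomial is lambda^2 (lambda - v·u) with v·u = tr K = 1. Hence the eigenvalues of I - K are 1 (multiplicity 2) and 1 - (1) = 0, so det(I - K) = 0. (Direct check: I - K =
[[3, -3, 1],
 [0, 1, 0],
 [-6, 9, -2]]
has determinant 0.) So 1 is an eigenvalue of K and (I - K) is not invertible. The finite-dimensional Fredholm alternative says: either (I - K) is invertible, or ker(I - K) ≠ {0} and then range(I - K) = ker((I - K)^*)^⊥, with dim ker(I - K) = dim ker((I - K)^*). We are in the second case, so we need both kernels. Kernel of I - K: (I - K) u = u - u (v·u) = u - u = 0, so ker(I - K) = span{u} = span{(1, 0, -3)} (it is exactly 1-dimensional because rank(I - K) = 2). Kernel of the adjoint: K is real, so (I - K)^* = I - K^T = I - v u^T, and (I - v u^T) v = v - v (u·v) = 0; hence ker((I - K)^*) = span{v} = span{(-2, 3, -1)}. Therefore (I - K) x = y is solvable iff <y, v> = 0, i.e. iff -2y_1 + 3y_2 - y_3 = 0. When this holds, K y = u (v·y) = 0, so (I - K) y = y and x = y is a particular solution; the full solution set is the line x = y + c·u = y + c·(1, 0, -3), c ∈ C.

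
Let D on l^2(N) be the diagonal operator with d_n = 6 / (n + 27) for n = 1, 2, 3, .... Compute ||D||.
||D|| = 3/14 (attained at n = 1)

For D diagonal, ||D|| = sup_n |d_n| = sup_n 6/(n + 27). This is positive and strictly decreasing in n, so the supremum is attained at n = 1: d_1 = 6/(1 + 27) = 3/14. Hence ||D|| = 3/14.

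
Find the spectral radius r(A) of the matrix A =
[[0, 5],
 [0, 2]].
r(A) = 2

The eigenvalues of A are the roots of its characteristic polynomial. With M = A (coefficients from the trace and determinant):
  p(λ) = det(λ I - M) = λ^2 - 2λ.
For λ^2 - 2λ the discriminant is 4. It is a perfect square (2^2), so the roots are rational: λ = (2 ± 2)/2 = 2, 0.
Thus the eigenvalues (to 4 decimals) are 2 (modulus 2); 0 (modulus 0). The spectral radius is the largest modulus: r(A) = 2. (Cross-check: r(A) ≤ ||A||_2 ≈ 5.3852; equality holds whenever A is normal, though it can also hold for some non-normal A.)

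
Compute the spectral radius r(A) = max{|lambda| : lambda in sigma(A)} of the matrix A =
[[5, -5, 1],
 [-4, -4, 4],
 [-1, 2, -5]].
r(A) ≈ 7.8917

The eigenvalues of A are the roots of its characteristic polynomial. With M = A (coefficients from the trace, the sum of principal 2x2 minors, and det A):
  p(λ) = det(λ I - M) = λ^3 + 4λ^2 - 52λ - 168.
No integer candidate from the rational root theorem (±divisors of 168) is a root, so the roots are irrational. The cubic discriminant is Δ = 515648 > 0, so there are three distinct real roots. p(-8) = -8 and p(-7) = 49 have opposite signs, so a root lies in (-8, -7); Newton's method refines it to λ ≈ -7.8917. p(-4) = 40 and p(-3) = -3 have opposite signs, so a root lies in (-4, -3); Newton's method refines it to λ ≈ -3.0616. p(6) = -120 and p(7) = 7 have opposite signs, so a root lies in (6, 7); Newton's method refines it to λ ≈ 6.9533. Check (Vieta): the three roots sum to -4, matching tr M = -4.
Thus the eigenvalues (to 4 decimals) are -7.8917 (modulus 7.8917); -3.0616 (modulus 3.0616); 6.9533 (modulus 6.9533). The spectral radius is the largest modulus: r(A) ≈ 7.8917. (Cross-check: r(A) ≤ ||A||_2 ≈ 8.661; equality holds whenever A is normal, though it can also hold for some non-normal A.)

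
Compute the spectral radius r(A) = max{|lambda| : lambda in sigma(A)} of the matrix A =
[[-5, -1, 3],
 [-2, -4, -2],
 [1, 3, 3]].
r(A) = (8 + sqrt(24))/2 ≈ 6.4495

The eigenvalues of A are the roots of its characteristic polynomial. With M = A (coefficients from the trace, the sum of principal 2x2 minors, and det A):
  p(λ) = det(λ I - M) = λ^3 + 6λ^2 - 6λ - 20.
By the rational root theorem any rational root is an integer divisor of 20. Testing λ = 2: p(2) = 8 + 24 - 12 - 20 = 0, so λ = 2 is a root. Dividing out (λ - 2) leaves p(λ) = (λ - 2)(λ^2 + 8λ + 10). For λ^2 + 8λ + 10 the discriminant is 24. It is nonnegative but not a perfect square, so the roots are real and irrational: λ = (-8 ± sqrt(24))/2 ≈ -1.5505, -6.4495.
Thus the eigenvalues (to 4 decimals) are -1.5505 (modulus 1.5505); -6.4495 (modulus 6.4495); 2 (modulus 2). The spectral radius is the largest modulus: r(A) = (8 + sqrt(24))/2 ≈ 6.4495. (Cross-check: r(A) ≤ ||A||_2 ≈ 6.6951; equality holds whenever A is normal, though it can also hold for some non-normal A.)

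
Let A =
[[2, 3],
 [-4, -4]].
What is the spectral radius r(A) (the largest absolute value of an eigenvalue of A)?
r(A) = 2

The eigenvalues of A are the roots of its characteristic polynomial. With M = A (coefficients from the trace and determinant):
  p(λ) = det(λ I - M) = λ^2 + 2λ + 4.
For λ^2 + 2λ + 4 the discriminant is -12. It is negative, so the roots are the complex-conjugate pair λ = -1 ± (sqrt(12)/2) i ≈ -1 ± 1.7321i. For a conjugate pair the product of the roots equals the constant term, so |λ|^2 = 4 and |λ| = sqrt(4) = 2.
Thus the eigenvalues (to 4 decimals) are -1 ± 1.7321i (modulus 2). The spectral radius is the largest modulus: r(A) = 2. (Cross-check: r(A) ≤ ||A||_2 ≈ 6.6814; equality holds whenever A is normal, though it can also hold for some non-normal A.)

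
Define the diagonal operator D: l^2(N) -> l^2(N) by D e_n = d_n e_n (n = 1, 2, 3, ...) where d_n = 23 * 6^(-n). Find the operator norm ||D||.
||D|| = 23/6 (attained at n = 1)

For D diagonal, ||D|| = sup_n |d_n|. The sequence d_n = 23 * 6^(-n) is positive and strictly decreasing (ratio 6^(-1) < 1), so the supremum is d_1 = 23/6. Hence ||D|| = 23/6.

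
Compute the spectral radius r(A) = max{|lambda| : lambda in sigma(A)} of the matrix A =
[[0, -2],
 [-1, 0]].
r(A) = sqrt(8)/2 ≈ 1.4142

The eigenvalues of A are the roots of its characteristic polynomial. With M = A (coefficients from the trace and determinant):
  p(λ) = det(λ I - M) = λ^2 - 2.
For λ^2 - 2 the discriminant is 8. It is nonnegative but not a perfect square, so the roots are real and irrational: λ = ± sqrt(8)/2 ≈ 1.4142, -1.4142.
Thus the eigenvalues (to 4 decimals) are 1.4142 (modulus 1.4142); -1.4142 (modulus 1.4142). The spectral radius is the largest modulus: r(A) = sqrt(8)/2 ≈ 1.4142. (Cross-check: r(A) ≤ ||A||_2 ≈ 2; equality holds whenever A is normal, though it can also hold for some non-normal A.)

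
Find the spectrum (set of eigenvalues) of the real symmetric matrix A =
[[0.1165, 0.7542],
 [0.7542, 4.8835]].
sigma(A) ≈ {0, 5}

A is real symmetric, so its spectrum consists of real eigenvalues. Expanding the characteristic polynomial of the displayed matrix gives
  det(λ I - A) = p(λ) = λ^2 + (-5)λ + (0).
Solving p(λ) = 0 yields eigenvalues ≈ 0, 5. (A is shown rounded to 4 decimals, so these recover the underlying integer eigenvalues to within that precision.)
Verification: the trace of A = 5 equals the sum of eigenvalues 5, and det(A) ≈ 0.0001 matches the eigenvalue product 0.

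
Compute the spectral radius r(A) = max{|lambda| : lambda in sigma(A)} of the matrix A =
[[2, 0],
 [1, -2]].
r(A) = 2

The eigenvalues of A are the roots of its characteristic polynomial. With M = A (coefficients from the trace and determinant):
  p(λ) = det(λ I - M) = λ^2 - 4.
For λ^2 - 4 the discriminant is 16. It is a perfect square (4^2), so the roots are rational: λ = (0 ± 4)/2 = 2, -2.
Thus the eigenvalues (to 4 decimals) are 2 (modulus 2); -2 (modulus 2). The spectral radius is the largest modulus: r(A) = 2. (Cross-check: r(A) ≤ ||A||_2 ≈ 2.5616; equality holds whenever A is normal, though it can also hold for some non-normal A.)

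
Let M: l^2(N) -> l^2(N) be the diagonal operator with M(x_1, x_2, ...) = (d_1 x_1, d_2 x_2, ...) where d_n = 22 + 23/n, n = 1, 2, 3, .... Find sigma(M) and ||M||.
sigma(M) = {22 + 23/n : n ≥ 1} ∪ {22}; ||M|| = 45

A bounded diagonal operator on l^2 with diagonal entries d_n has spectrum equal to the closure of {d_n : n ≥ 1}: every d_n is an eigenvalue (with eigenvector e_n), so {d_n} ⊂ sigma(M); the spectrum is closed, so its closure is too; and for lambda not in the closure, (M - lambda I) has bounded inverse (the diagonal entries 1/(d_n - lambda) are bounded). For our sequence d_n = 22 + 23/n, n = 1, 2, 3, ...:
  - {d_n} = {22 + 23/n : n ≥ 1}; the only limit point is 22
  - closure = {22 + 23/n : n ≥ 1} ∪ {22}
For the norm: a diagonal operator has ||M|| = sup_n |d_n|. Here d_n = 22 + 23/n is positive and decreasing, so sup_n |d_n| = d_1 = 22 + 23 = 45. So ||M|| = 45.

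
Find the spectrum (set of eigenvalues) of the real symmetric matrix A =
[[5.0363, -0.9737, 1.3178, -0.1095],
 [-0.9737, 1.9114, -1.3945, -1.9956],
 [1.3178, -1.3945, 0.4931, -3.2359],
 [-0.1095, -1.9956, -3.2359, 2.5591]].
sigma(A) ≈ {-3, 2, 5, 6}

A is real symmetric, so its spectrum consists of real eigenvalues. Expanding the characteristic polynomial of the displayed matrix gives
  det(λ I - A) = p(λ) = λ^4 + (-10)λ^3 + (13)λ^2 + (96)λ + (-179.9977).
Solving p(λ) = 0 yields eigenvalues ≈ -3, 2, 5, 6. (A is shown rounded to 4 decimals, so these recover the underlying integer eigenvalues to within that precision.)
Verification: the trace of A = 10 equals the sum of eigenvalues 10, and det(A) ≈ -179.9977 matches the eigenvalue product -180.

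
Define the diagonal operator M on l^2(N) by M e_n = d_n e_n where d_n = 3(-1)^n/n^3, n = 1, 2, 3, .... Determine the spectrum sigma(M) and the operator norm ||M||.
sigma(M) = {3(-1)^n/n^3 : n ≥ 1} ∪ {0}; ||M|| = 3

A bounded diagonal operator on l^2 with diagonal entries d_n has spectrum equal to the closure of {d_n : n ≥ 1}: every d_n is an eigenvalue (with eigenvector e_n), so {d_n} ⊂ sigma(M); the spectrum is closed, so its closure is too; and for lambda not in the closure, (M - lambda I) has bounded inverse (the diagonal entries 1/(d_n - lambda) are bounded). For our sequence d_n = 3(-1)^n/n^3, n = 1, 2, 3, ...:
  - {d_n} = {3(-1)^n/n^3 : n ≥ 1}; the only limit point is 0
  - closure = {3(-1)^n/n^3 : n ≥ 1} ∪ {0}
For the norm: a diagonal operator has ||M|| = sup_n |d_n|. Here |d_n| = 3/n^3 is decreasing, so sup_n |d_n| = |d_1| = 3. So ||M|| = 3.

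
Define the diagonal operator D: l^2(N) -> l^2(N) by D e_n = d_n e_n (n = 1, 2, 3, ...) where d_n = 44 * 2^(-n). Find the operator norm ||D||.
||D|| = 22 (attained at n = 1)

For D diagonal, ||D|| = sup_n |d_n|. The sequence d_n = 44 * 2^(-n) is positive and strictly decreasing (ratio 2^(-1) < 1), so the supremum is d_1 = 44/2 = 22. Hence ||D|| = 22.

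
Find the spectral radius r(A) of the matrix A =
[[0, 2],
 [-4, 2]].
r(A) = sqrt(8) ≈ 2.8284

The eigenvalues of A are the roots of its characteristic polynomial. With M = A (coefficients from the trace and determinant):
  p(λ) = det(λ I - M) = λ^2 - 2λ + 8.
For λ^2 - 2λ + 8 the discriminant is -28. It is negative, so the roots are the complex-conjugate pair λ = 1 ± (sqrt(28)/2) i ≈ 1 ± 2.6458i. For a conjugate pair the product of the roots equals the constant term, so |λ|^2 = 8 and |λ| = sqrt(8) ≈ 2.8284.
Thus the eigenvalues (to 4 decimals) are 1 ± 2.6458i (modulus 2.8284). The spectral radius is the largest modulus: r(A) = sqrt(8) ≈ 2.8284. (Cross-check: r(A) ≤ ||A||_2 ≈ 4.5765; equality holds whenever A is normal, though it can also hold for some non-normal A.)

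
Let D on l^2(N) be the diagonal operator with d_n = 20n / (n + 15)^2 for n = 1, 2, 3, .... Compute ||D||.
||D|| = 1/3 (attained at n = 15)

For D diagonal, ||D|| = sup_n |d_n|. Treat f(x) = 20x / (x + 15)^2 for real x > 0. By the quotient rule, f'(x) = 20(15 - x)/(x + 15)^3, which is positive for x < 15 and negative for x > 15. So f has a unique maximum at x = 15, and since 15 is a positive integer, the supremum over n ≥ 1 is attained at n = 15: d_15 = 20·15/(15 + 15)^2 = 20·15/900 = 1/3. Hence ||D|| = 1/3.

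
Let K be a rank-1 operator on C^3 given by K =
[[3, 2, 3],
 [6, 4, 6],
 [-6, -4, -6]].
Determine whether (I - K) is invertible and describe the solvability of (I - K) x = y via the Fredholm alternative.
(I - K) is singular (det(I - K) = 0, i.e. 1 ∈ sigma(K)). (I - K) x = y is solvable iff y ⊥ ker((I - K)^*) = span{(3, 2, 3)}, i.e. iff 3y_1 + 2y_2 + 3y_3 = 0. When solvable, the solutions are x = y + c·(1, 2, -2), c arbitrary (ker(I - K) = span{(1, 2, -2)}, dimension 1).

K has rank 1, so it is an outer product K = u v^T: every row of K is a multiple of one row vector. Reading off the entries, u = (1, 2, -2) and v = (3, 2, 3) (row i of K equals u_i·v^T). A rank-one matrix u v^T satisfies K u = u (v·u) and kills the (2)-dimensional subspace v^⊥, so its characteristic polynomial is lambda^2 (lambda - v·u) with v·u = tr K = 1. Hence the eigenvalues of I - K are 1 (multiplicity 2) and 1 - (1) = 0, so det(I - K) = 0. (Direct check: I - K =
[[-2, -2, -3],
 [-6, -3, -6],
 [6, 4, 7]]
has determinant 0.) So 1 is an eigenvalue of K and (I - K) is not invertible. The finite-dimensional Fredholm alternative says: either (I - K) is invertible, or ker(I - K) ≠ {0} and then range(I - K) = ker((I - K)^*)^⊥, with dim ker(I - K) = dim ker((I - K)^*). We are in the second case, so we need both kernels. Kernel of I - K: (I - K) u = u - u (v·u) = u - u = 0, so ker(I - K) = span{u} = span{(1, 2, -2)} (it is exactly 1-dimensional because rank(I - K) = 2). Kernel of the adjoint: K is real, so (I - K)^* = I - K^T = I - v u^T, and (I - v u^T) v = v - v (u·v) = 0; hence ker((I - K)^*) = span{v} = span{(3, 2, 3)}. Therefore (I - K) x = y is solvable iff <y, v> = 0, i.e. iff 3y_1 + 2y_2 + 3y_3 = 0. When this holds, K y = u (v·y) = 0, so (I - K) y = y and x = y is a particular solution; the full solution set is the line x = y + c·u = y + c·(1, 2, -2), c ∈ C.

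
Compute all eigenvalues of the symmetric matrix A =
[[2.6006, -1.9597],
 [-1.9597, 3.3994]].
sigma(A) ≈ {1, 5}

A is real symmetric, so its spectrum consists of real eigenvalues. Expanding the characteristic polynomial of the displayed matrix gives
  det(λ I - A) = p(λ) = λ^2 + (-6)λ + (5).
Solving p(λ) = 0 yields eigenvalues ≈ 1, 5. (A is shown rounded to 4 decimals, so these recover the underlying integer eigenvalues to within that precision.)
Verification: the trace of A = 6 equals the sum of eigenvalues 6, and det(A) ≈ 5.0001 matches the eigenvalue product 5.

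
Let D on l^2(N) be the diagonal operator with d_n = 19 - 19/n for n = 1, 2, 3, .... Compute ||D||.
||D|| = 19

For a diagonal operator on l^2 with entries d_n, ||D|| = sup_n |d_n|. Here d_1 = 0, d_2 = 19/2, ..., and d_n = 19 - 19/n increases monotonically toward 19. All terms lie in [0, 19), so |d_n| = d_n and the supremum is the limit 19, which is not attained by any individual d_n. Hence ||D|| = 19.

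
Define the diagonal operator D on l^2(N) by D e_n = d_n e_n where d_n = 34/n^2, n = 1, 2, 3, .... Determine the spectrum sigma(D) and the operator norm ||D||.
sigma(D) = {34/n^2 : n ≥ 1} ∪ {0}; ||D|| = 34

A bounded diagonal operator on l^2 with diagonal entries d_n has spectrum equal to the closure of {d_n : n ≥ 1}: every d_n is an eigenvalue (with eigenvector e_n), so {d_n} ⊂ sigma(D); the spectrum is closed, so its closure is too; and for lambda not in the closure, (D - lambda I) has bounded inverse (the diagonal entries 1/(d_n - lambda) are bounded). For our sequence d_n = 34/n^2, n = 1, 2, 3, ...:
  - {d_n} = {34/n^2 : n ≥ 1}; the only limit point is 0
  - closure = {34/n^2 : n ≥ 1} ∪ {0}
For the norm: a diagonal operator has ||D|| = sup_n |d_n|. Here d_n = 34/n^2 is positive and decreasing, so sup_n |d_n| = d_1 = 34. So ||D|| = 34.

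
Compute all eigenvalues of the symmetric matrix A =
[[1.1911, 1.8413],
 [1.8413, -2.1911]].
sigma(A) ≈ {-3, 2}

A is real symmetric, so its spectrum consists of real eigenvalues. Expanding the characteristic polynomial of the displayed matrix gives
  det(λ I - A) = p(λ) = λ^2 + (1)λ + (-6).
Solving p(λ) = 0 yields eigenvalues ≈ -3, 2. (A is shown rounded to 4 decimals, so these recover the underlying integer eigenvalues to within that precision.)
Verification: the trace of A = -1 equals the sum of eigenvalues -1, and det(A) ≈ -6.0002 matches the eigenvalue product -6.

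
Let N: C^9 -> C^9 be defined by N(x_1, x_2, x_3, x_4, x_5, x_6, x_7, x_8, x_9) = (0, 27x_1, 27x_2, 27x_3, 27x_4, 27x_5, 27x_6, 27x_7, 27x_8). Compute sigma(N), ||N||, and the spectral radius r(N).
sigma(N) = {0}; ||N|| = 27; r(N) = 0. (N is nilpotent with N^9 = 0.)

On C^9, N is a strictly lower-triangular matrix with 27 on the subdiagonal and zeros elsewhere, so its characteristic polynomial is lambda^9 and every eigenvalue is 0: sigma(N) = {0}. For the operator norm, N e_i = 27e_{i+1} for i = 1, ..., 8 and N e_9 = 0, so the singular values of N are 27 (with multiplicity 8) and 0; hence ||N|| = 27. The spectral radius r(N) = max|lambda| = 0. Note ||N|| > r(N) — characteristic of non-normal nilpotent operators. Indeed N^9 = 0.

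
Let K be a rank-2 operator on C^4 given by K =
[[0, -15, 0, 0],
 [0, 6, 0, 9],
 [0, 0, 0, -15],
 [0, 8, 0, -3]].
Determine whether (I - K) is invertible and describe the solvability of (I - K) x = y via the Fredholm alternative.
(I - K) is invertible (det(I - K) = -92 ≠ 0), so for every y in C^4 the equation (I - K) x = y has a unique solution.

K has rank 2 and factors as K = U V^T = u1 v1^T + u2 v2^T with u1 = (-3, 3, -3, 1), v1 = (0, 2, 0, 3), u2 = (3, 0, -2, -2), v2 = (0, -3, 0, 3) (multiplying out reproduces the displayed K). The nonzero eigenvalues of U V^T coincide with those of the 2 x 2 matrix G = V^T U = [[v1·u1, v1·u2], [v2·u1, v2·u2]] = [[9, -6], [-6, -6]], and by the Sylvester determinant identity det(I_4 - U V^T) = det(I_2 - V^T U) = det([[-8, 6], [6, 7]]) = (-8)(7) - (6)(6) = -92. (Direct check: I - K =
[[1, 15, 0, 0],
 [0, -5, 0, -9],
 [0, 0, 1, 15],
 [0, -8, 0, 4]]
has determinant -92.) The finite-dimensional Fredholm alternative says: either (I - K) is invertible, or ker(I - K) ≠ {0} and then range(I - K) = ker((I - K)^*)^⊥, with dim ker(I - K) = dim ker((I - K)^*). Since det(I - K) ≠ 0, 1 is not an eigenvalue of K and ker(I - K) = {0}, so we are in the first case: for every y there is a unique x = (I - K)^(-1) y. (Explicitly, by the Woodbury identity, (I - U V^T)^(-1) = I + U (I_2 - G)^(-1) V^T.)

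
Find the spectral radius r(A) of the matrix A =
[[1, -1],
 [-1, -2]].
r(A) = (1 + sqrt(13))/2 ≈ 2.3028

The eigenvalues of A are the roots of its characteristic polynomial. With M = A (coefficients from the trace and determinant):
  p(λ) = det(λ I - M) = λ^2 + λ - 3.
For λ^2 + λ - 3 the discriminant is 13. It is nonnegative but not a perfect square, so the roots are real and irrational: λ = (-1 ± sqrt(13))/2 ≈ 1.3028, -2.3028.
Thus the eigenvalues (to 4 decimals) are 1.3028 (modulus 1.3028); -2.3028 (modulus 2.3028). The spectral radius is the largest modulus: r(A) = (1 + sqrt(13))/2 ≈ 2.3028. (Cross-check: r(A) ≤ ||A||_2 ≈ 2.3028; equality holds whenever A is normal, though it can also hold for some non-normal A.)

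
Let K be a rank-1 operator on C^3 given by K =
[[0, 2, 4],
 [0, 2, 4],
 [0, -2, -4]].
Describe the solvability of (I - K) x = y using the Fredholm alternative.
(I - K) is invertible (det(I - K) = 3 ≠ 0), so for every y in C^3 the equation (I - K) x = y has a unique solution.

K has rank 1, so it is an outer product K = u v^T: every row of K is a multiple of one row vector. Reading off the entries, u = (2, 2, -2) and v = (0, 1, 2) (row i of K equals u_i·v^T). A rank-one matrix u v^T satisfies K u = u (v·u) and kills the (2)-dimensional subspace v^⊥, so its characteristic polynomial is lambda^2 (lambda - v·u) with v·u = tr K = -2. Hence the eigenvalues of I - K are 1 (multiplicity 2) and 1 - (-2) = 3, so det(I - K) = 3. (Direct check: I - K =
[[1, -2, -4],
 [0, -1, -4],
 [0, 2, 5]]
has determinant 3.) The finite-dimensional Fredholm alternative says: either (I - K) is invertible, or ker(I - K) ≠ {0} and then range(I - K) = ker((I - K)^*)^⊥, with dim ker(I - K) = dim ker((I - K)^*). Since det(I - K) ≠ 0, 1 is not an eigenvalue of K and ker(I - K) = {0}, so we are in the first case: for every y there is a unique x = (I - K)^(-1) y. Explicitly, by the Sherman–Morrison formula, (I - u v^T)^(-1) = I + u v^T/(1 - v·u), i.e. (I - K)^(-1) = I + K/(3).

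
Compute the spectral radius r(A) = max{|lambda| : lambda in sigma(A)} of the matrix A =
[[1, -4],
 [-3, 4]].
r(A) = (5 + sqrt(57))/2 ≈ 6.2749

The eigenvalues of A are the roots of its characteristic polynomial. With M = A (coefficients from the trace and determinant):
  p(λ) = det(λ I - M) = λ^2 - 5λ - 8.
For λ^2 - 5λ - 8 the discriminant is 57. It is nonnegative but not a perfect square, so the roots are real and irrational: λ = (5 ± sqrt(57))/2 ≈ 6.2749, -1.2749.
Thus the eigenvalues (to 4 decimals) are 6.2749 (modulus 6.2749); -1.2749 (modulus 1.2749). The spectral radius is the largest modulus: r(A) = (5 + sqrt(57))/2 ≈ 6.2749. (Cross-check: r(A) ≤ ||A||_2 ≈ 6.3574; equality holds whenever A is normal, though it can also hold for some non-normal A.)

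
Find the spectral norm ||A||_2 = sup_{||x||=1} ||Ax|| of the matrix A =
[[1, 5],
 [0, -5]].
||A||_2 = sqrt((51 + sqrt(2501))/2) ≈ 7.1067 (= sqrt(largest eigenvalue of A^T A))

||A||_2 = sigma_max(A) = sqrt(lambda_max(A^T A)). Form the symmetric matrix M = A^T A =
[[1, 5],
 [5, 50]].
Its characteristic polynomial (trace, determinant of M give the coefficients) is
  p(λ) = det(λ I - M) = λ^2 - 51λ + 25.
For λ^2 - 51λ + 25 the discriminant is 2501. It is nonnegative but not a perfect square, so the roots are real and irrational: λ = (51 ± sqrt(2501))/2 ≈ 50.505, 0.495.
So the eigenvalues of A^T A are ≈ 0.495, 50.505 (all ≥ 0, as they must be for A^T A). The largest is λ_max = (51 + sqrt(2501))/2 ≈ 50.505, hence ||A||_2 = sqrt(λ_max) = sqrt((51 + sqrt(2501))/2) ≈ 7.1067.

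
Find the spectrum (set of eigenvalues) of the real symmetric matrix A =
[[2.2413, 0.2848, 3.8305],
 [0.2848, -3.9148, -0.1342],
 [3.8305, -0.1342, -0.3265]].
sigma(A) ≈ {-4, -3, 5}

A is real symmetric, so its spectrum consists of real eigenvalues. Expanding the characteristic polynomial of the displayed matrix gives
  det(λ I - A) = p(λ) = λ^3 + (2)λ^2 + (-23)λ + (-59.9989).
Solving p(λ) = 0 yields eigenvalues ≈ -4, -3, 5. (A is shown rounded to 4 decimals, so these recover the underlying integer eigenvalues to within that precision.)
Verification: the trace of A = -2 equals the sum of eigenvalues -2, and det(A) ≈ 59.9989 matches the eigenvalue product 60.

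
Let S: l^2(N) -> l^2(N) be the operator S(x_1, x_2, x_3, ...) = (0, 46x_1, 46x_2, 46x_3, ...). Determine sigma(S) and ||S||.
sigma(S) = closed disk {z in C : |z| ≤ 46}; ||S|| = 46

Note S = 46·U where U is the unit right shift (U x)_k = x_{k-1} (with x_0 := 0); so ||S|| = 46||U|| and sigma(S) = 46·sigma(U). ||S x||^2 = sum_{k≥1} |46x_k|^2 = 2116||x||^2, so ||S|| = 46 and sigma(S) ⊂ {|z| ≤ 46}. For any |lambda| < 46, the equation (S - lambda I) x = 0 forces x_1 = 0, then 46x_k = lambda x_{k+1} ⇒ x = 0, so S has no eigenvalues. But (S - lambda I) is not surjective for |lambda| < 46: solving (S - lambda I) x = e_1 would require x_n proportional to (lambda/46)^(-n), which is not in l^2. So every |lambda| < 46 lies in the residual spectrum. The boundary |lambda| = 46 is in the approximate point spectrum (the spectrum is closed). Hence sigma(S) is the closed disk of radius 46.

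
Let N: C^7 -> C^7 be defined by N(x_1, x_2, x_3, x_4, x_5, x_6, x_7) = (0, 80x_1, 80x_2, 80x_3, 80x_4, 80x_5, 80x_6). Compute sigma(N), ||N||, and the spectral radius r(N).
sigma(N) = {0}; ||N|| = 80; r(N) = 0. (N is nilpotent with N^7 = 0.)

On C^7, N is a strictly lower-triangular matrix with 80 on the subdiagonal and zeros elsewhere, so its characteristic polynomial is lambda^7 and every eigenvalue is 0: sigma(N) = {0}. For the operator norm, N e_i = 80e_{i+1} for i = 1, ..., 6 and N e_7 = 0, so the singular values of N are 80 (with multiplicity 6) and 0; hence ||N|| = 80. The spectral radius r(N) = max|lambda| = 0. Note ||N|| > r(N) — characteristic of non-normal nilpotent operators. Indeed N^7 = 0.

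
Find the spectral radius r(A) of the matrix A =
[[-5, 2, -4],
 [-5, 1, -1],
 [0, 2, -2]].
r(A) ≈ 4.6325

The eigenvalues of A are the roots of its characteristic polynomial. With M = A (coefficients from the trace, the sum of principal 2x2 minors, and det A):
  p(λ) = det(λ I - M) = λ^3 + 6λ^2 + 15λ - 20.
No integer candidate from the rational root theorem (±divisors of 20) is a root, so the roots are irrational. The cubic discriminant is Δ = -31320 < 0, so there is one real root and a complex-conjugate pair. p(0) = -20 and p(1) = 2 have opposite signs, so a root lies in (0, 1); Newton's method refines it to λ ≈ 0.932. Dividing out (λ - (0.932)) leaves approximately λ^2 + 6.932λ + 21.4603. For λ^2 + 6.932λ + 21.4603 the discriminant is -37.7891. It is negative, so the remaining roots are the complex-conjugate pair λ ≈ -3.466 ± 3.0736i. Their product equals the constant term, so |λ|^2 ≈ 21.4603 and |λ| ≈ 4.6325.
Thus the eigenvalues (to 4 decimals) are 0.932 (modulus 0.932); -3.466 ± 3.0736i (modulus 4.6325). The spectral radius is the largest modulus: r(A) ≈ 4.6325. (Cross-check: r(A) ≤ ||A||_2 ≈ 8.4017; equality holds whenever A is normal, though it can also hold for some non-normal A.)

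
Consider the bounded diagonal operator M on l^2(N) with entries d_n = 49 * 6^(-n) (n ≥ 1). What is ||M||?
||M|| = 49/6 (attained at n = 1)

For M diagonal, ||M|| = sup_n |d_n|. The sequence d_n = 49 * 6^(-n) is positive and strictly decreasing (ratio 6^(-1) < 1), so the supremum is d_1 = 49/6. Hence ||M|| = 49/6.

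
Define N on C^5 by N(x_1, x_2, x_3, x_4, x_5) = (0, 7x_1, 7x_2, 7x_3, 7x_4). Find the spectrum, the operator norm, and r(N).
sigma(N) = {0}; ||N|| = 7; r(N) = 0. (N is nilpotent with N^5 = 0.)

On C^5, N is a strictly lower-triangular matrix with 7 on the subdiagonal and zeros elsewhere, so its characteristic polynomial is lambda^5 and every eigenvalue is 0: sigma(N) = {0}. For the operator norm, N e_i = 7e_{i+1} for i = 1, ..., 4 and N e_5 = 0, so the singular values of N are 7 (with multiplicity 4) and 0; hence ||N|| = 7. The spectral radius r(N) = max|lambda| = 0. Note ||N|| > r(N) — characteristic of non-normal nilpotent operators. Indeed N^5 = 0.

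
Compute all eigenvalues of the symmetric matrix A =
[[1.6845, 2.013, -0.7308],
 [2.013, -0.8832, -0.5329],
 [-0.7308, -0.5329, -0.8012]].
sigma(A) ≈ {-2, -1, 3}

A is real symmetric, so its spectrum consists of real eigenvalues. Expanding the characteristic polynomial of the displayed matrix gives
  det(λ I - A) = p(λ) = λ^3 + (0)λ^2 + (-7)λ + (-6).
Solving p(λ) = 0 yields eigenvalues ≈ -2, -1, 3. (A is shown rounded to 4 decimals, so these recover the underlying integer eigenvalues to within that precision.)
Verification: the trace of A = 0 equals the sum of eigenvalues 0, and det(A) ≈ 5.9998 matches the eigenvalue product 6.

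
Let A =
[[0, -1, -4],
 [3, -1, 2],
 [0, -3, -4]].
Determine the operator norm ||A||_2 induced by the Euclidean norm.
||A||_2 ≈ 6.5432 (= sqrt(largest eigenvalue of A^T A))

||A||_2 = sigma_max(A) = sqrt(lambda_max(A^T A)). Form the symmetric matrix M = A^T A =
[[9, -3, 6],
 [-3, 11, 14],
 [6, 14, 36]].
Its characteristic polynomial (trace, sum of principal 2x2 minors, determinant of M give the coefficients) is
  p(λ) = det(λ I - M) = λ^3 - 56λ^2 + 578λ - 576.
No integer candidate from the rational root theorem (±divisors of 576) is a root, so the roots are irrational. The cubic discriminant is Δ = 197299424 > 0, so there are three distinct real roots. p(1) = -53 and p(2) = 364 have opposite signs, so a root lies in (1, 2); Newton's method refines it to λ ≈ 1.1145. p(12) = 24 and p(13) = -329 have opposite signs, so a root lies in (12, 13); Newton's method refines it to λ ≈ 12.0716. p(42) = -996 and p(43) = 241 have opposite signs, so a root lies in (42, 43); Newton's method refines it to λ ≈ 42.814. Check (Vieta): the three roots sum to 56, matching tr M = 56.
So the eigenvalues of A^T A are ≈ 1.1145, 12.0716, 42.814 (all ≥ 0, as they must be for A^T A). The largest is λ_max ≈ 42.814, hence ||A||_2 = sqrt(λ_max) ≈ 6.5432.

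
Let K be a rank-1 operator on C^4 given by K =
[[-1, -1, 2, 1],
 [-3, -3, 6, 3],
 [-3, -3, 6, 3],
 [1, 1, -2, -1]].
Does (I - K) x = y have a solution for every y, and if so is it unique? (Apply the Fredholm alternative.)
(I - K) is singular (det(I - K) = 0, i.e. 1 ∈ sigma(K)). (I - K) x = y is solvable iff y ⊥ ker((I - K)^*) = span{(-1, -1, 2, 1)}, i.e. iff -y_1 - y_2 + 2y_3 + y_4 = 0. When solvable, the solutions are x = y + c·(1, 3, 3, -1), c arbitrary (ker(I - K) = span{(1, 3, 3, -1)}, dimension 1).

K has rank 1, so it is an outer product K = u v^T: every row of K is a multiple of one row vector. Reading off the entries, u = (1, 3, 3, -1) and v = (-1, -1, 2, 1) (row i of K equals u_i·v^T). A rank-one matrix u v^T satisfies K u = u (v·u) and kills the (3)-dimensional subspace v^⊥, so its characteristic polynomial is lambda^3 (lambda - v·u) with v·u = tr K = 1. Hence the eigenvalues of I - K are 1 (multiplicity 3) and 1 - (1) = 0, so det(I - K) = 0. (Direct check: I - K =
[[2, 1, -2, -1],
 [3, 4, -6, -3],
 [3, 3, -5, -3],
 [-1, -1, 2, 2]]
has determinant 0.) So 1 is an eigenvalue of K and (I - K) is not invertible. The finite-dimensional Fredholm alternative says: either (I - K) is invertible, or ker(I - K) ≠ {0} and then range(I - K) = ker((I - K)^*)^⊥, with dim ker(I - K) = dim ker((I - K)^*). We are in the second case, so we need both kernels. Kernel of I - K: (I - K) u = u - u (v·u) = u - u = 0, so ker(I - K) = span{u} = span{(1, 3, 3, -1)} (it is exactly 1-dimensional because rank(I - K) = 3). Kernel of the adjoint: K is real, so (I - K)^* = I - K^T = I - v u^T, and (I - v u^T) v = v - v (u·v) = 0; hence ker((I - K)^*) = span{v} = span{(-1, -1, 2, 1)}. Therefore (I - K) x = y is solvable iff <y, v> = 0, i.e. iff -y_1 - y_2 + 2y_3 + y_4 = 0. When this holds, K y = u (v·y) = 0, so (I - K) y = y and x = y is a particular solution; the full solution set is the line x = y + c·u = y + c·(1, 3, 3, -1), c ∈ C.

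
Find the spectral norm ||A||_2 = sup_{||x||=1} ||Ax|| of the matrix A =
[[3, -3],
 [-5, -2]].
||A||_2 = sqrt((47 + sqrt(445))/2) ≈ 5.835 (= sqrt(largest eigenvalue of A^T A))

||A||_2 = sigma_max(A) = sqrt(lambda_max(A^T A)). Form the symmetric matrix M = A^T A =
[[34, 1],
 [1, 13]].
Its characteristic polynomial (trace, determinant of M give the coefficients) is
  p(λ) = det(λ I - M) = λ^2 - 47λ + 441.
For λ^2 - 47λ + 441 the discriminant is 445. It is nonnegative but not a perfect square, so the roots are real and irrational: λ = (47 ± sqrt(445))/2 ≈ 34.0475, 12.9525.
So the eigenvalues of A^T A are ≈ 12.9525, 34.0475 (all ≥ 0, as they must be for A^T A). The largest is λ_max = (47 + sqrt(445))/2 ≈ 34.0475, hence ||A||_2 = sqrt(λ_max) = sqrt((47 + sqrt(445))/2) ≈ 5.835.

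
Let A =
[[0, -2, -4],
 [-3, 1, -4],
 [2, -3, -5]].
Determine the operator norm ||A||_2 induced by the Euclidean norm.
||A||_2 ≈ 8.0142 (= sqrt(largest eigenvalue of A^T A))

||A||_2 = sigma_max(A) = sqrt(lambda_max(A^T A)). Form the symmetric matrix M = A^T A =
[[13, -9, 2],
 [-9, 14, 19],
 [2, 19, 57]].
Its characteristic polynomial (trace, sum of principal 2x2 minors, determinant of M give the coefficients) is
  p(λ) = det(λ I - M) = λ^3 - 84λ^2 + 1275λ - 324.
No integer candidate from the rational root theorem (±divisors of 324) is a root, so the roots are irrational. The cubic discriminant is Δ = 3033350964 > 0, so there are three distinct real roots. p(0) = -324 and p(1) = 868 have opposite signs, so a root lies in (0, 1); Newton's method refines it to λ ≈ 0.2585. p(19) = 436 and p(20) = -424 have opposite signs, so a root lies in (19, 20); Newton's method refines it to λ ≈ 19.5144. p(64) = -644 and p(65) = 2276 have opposite signs, so a root lies in (64, 65); Newton's method refines it to λ ≈ 64.2271. Check (Vieta): the three roots sum to 84, matching tr M = 84.
So the eigenvalues of A^T A are ≈ 0.2585, 19.5144, 64.2271 (all ≥ 0, as they must be for A^T A). The largest is λ_max ≈ 64.2271, hence ||A||_2 = sqrt(λ_max) ≈ 8.0142.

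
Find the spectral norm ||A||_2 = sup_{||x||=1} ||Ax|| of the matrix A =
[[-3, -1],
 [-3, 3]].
||A||_2 = sqrt((28 + sqrt(208))/2) ≈ 4.6056 (= sqrt(largest eigenvalue of A^T A))

||A||_2 = sigma_max(A) = sqrt(lambda_max(A^T A)). Form the symmetric matrix M = A^T A =
[[18, -6],
 [-6, 10]].
Its characteristic polynomial (trace, determinant of M give the coefficients) is
  p(λ) = det(λ I - M) = λ^2 - 28λ + 144.
For λ^2 - 28λ + 144 the discriminant is 208. It is nonnegative but not a perfect square, so the roots are real and irrational: λ = (28 ± sqrt(208))/2 ≈ 21.2111, 6.7889.
So the eigenvalues of A^T A are ≈ 6.7889, 21.2111 (all ≥ 0, as they must be for A^T A). The largest is λ_max = (28 + sqrt(208))/2 ≈ 21.2111, hence ||A||_2 = sqrt(λ_max) = sqrt((28 + sqrt(208))/2) ≈ 4.6056.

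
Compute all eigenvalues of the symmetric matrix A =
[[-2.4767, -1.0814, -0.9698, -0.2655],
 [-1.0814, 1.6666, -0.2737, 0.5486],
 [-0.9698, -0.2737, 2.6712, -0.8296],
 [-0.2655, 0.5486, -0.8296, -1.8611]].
sigma(A) ≈ {-3, -2, 2, 3}

A is real symmetric, so its spectrum consists of real eigenvalues. Expanding the characteristic polynomial of the displayed matrix gives
  det(λ I - A) = p(λ) = λ^4 + (0)λ^3 + (-13)λ^2 + (0)λ + (36).
Solving p(λ) = 0 yields eigenvalues ≈ -3, -2, 2, 3. (A is shown rounded to 4 decimals, so these recover the underlying integer eigenvalues to within that precision.)
Verification: the trace of A = 0 equals the sum of eigenvalues 0, and det(A) ≈ 35.9994 matches the eigenvalue product 36.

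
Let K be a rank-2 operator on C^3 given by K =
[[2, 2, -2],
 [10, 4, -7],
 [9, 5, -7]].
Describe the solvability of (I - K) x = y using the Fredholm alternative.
(I - K) is invertible (det(I - K) = 1 ≠ 0), so for every y in C^3 the equation (I - K) x = y has a unique solution.

K has rank 2 and factors as K = U V^T = u1 v1^T + u2 v2^T with u1 = (0, 3, 2), v1 = (3, 1, -2), u2 = (2, 1, 3), v2 = (1, 1, -1) (multiplying out reproduces the displayed K). The nonzero eigenvalues of U V^T coincide with those of the 2 x 2 matrix G = V^T U = [[v1·u1, v1·u2], [v2·u1, v2·u2]] = [[-1, 1], [1, 0]], and by the Sylvester determinant identity det(I_3 - U V^T) = det(I_2 - V^T U) = det([[2, -1], [-1, 1]]) = (2)(1) - (-1)(-1) = 1. (Direct check: I - K =
[[-1, -2, 2],
 [-10, -3, 7],
 [-9, -5, 8]]
has determinant 1.) The finite-dimensional Fredholm alternative says: either (I - K) is invertible, or ker(I - K) ≠ {0} and then range(I - K) = ker((I - K)^*)^⊥, with dim ker(I - K) = dim ker((I - K)^*). Since det(I - K) ≠ 0, 1 is not an eigenvalue of K and ker(I - K) = {0}, so we are in the first case: for every y there is a unique x = (I - K)^(-1) y. (Explicitly, by the Woodbury identity, (I - U V^T)^(-1) = I + U (I_2 - G)^(-1) V^T.)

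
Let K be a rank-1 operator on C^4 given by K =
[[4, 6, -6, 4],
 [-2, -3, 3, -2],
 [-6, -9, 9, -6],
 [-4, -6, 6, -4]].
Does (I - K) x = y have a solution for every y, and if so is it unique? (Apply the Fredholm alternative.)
(I - K) is invertible (det(I - K) = -5 ≠ 0), so for every y in C^4 the equation (I - K) x = y has a unique solution.

K has rank 1, so it is an outer product K = u v^T: every row of K is a multiple of one row vector. Reading off the entries, u = (-2, 1, 3, 2) and v = (-2, -3, 3, -2) (row i of K equals u_i·v^T). A rank-one matrix u v^T satisfies K u = u (v·u) and kills the (3)-dimensional subspace v^⊥, so its characteristic polynomial is lambda^3 (lambda - v·u) with v·u = tr K = 6. Hence the eigenvalues of I - K are 1 (multiplicity 3) and 1 - (6) = -5, so det(I - K) = -5. (Direct check: I - K =
[[-3, -6, 6, -4],
 [2, 4, -3, 2],
 [6, 9, -8, 6],
 [4, 6, -6, 5]]
has determinant -5.) The finite-dimensional Fredholm alternative says: either (I - K) is invertible, or ker(I - K) ≠ {0} and then range(I - K) = ker((I - K)^*)^⊥, with dim ker(I - K) = dim ker((I - K)^*). Since det(I - K) ≠ 0, 1 is not an eigenvalue of K and ker(I - K) = {0}, so we are in the first case: for every y there is a unique x = (I - K)^(-1) y. Explicitly, by the Sherman–Morrison formula, (I - u v^T)^(-1) = I + u v^T/(1 - v·u), i.e. (I - K)^(-1) = I + K/(-5).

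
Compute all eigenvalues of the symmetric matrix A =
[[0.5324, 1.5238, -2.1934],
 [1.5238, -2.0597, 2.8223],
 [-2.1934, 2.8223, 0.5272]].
sigma(A) ≈ {-5, 1, 3}

A is real symmetric, so its spectrum consists of real eigenvalues. Expanding the characteristic polynomial of the displayed matrix gives
  det(λ I - A) = p(λ) = λ^3 + (1)λ^2 + (-17)λ + (15).
Solving p(λ) = 0 yields eigenvalues ≈ -5, 1, 3. (A is shown rounded to 4 decimals, so these recover the underlying integer eigenvalues to within that precision.)
Verification: the trace of A = -1 equals the sum of eigenvalues -1, and det(A) ≈ -14.9998 matches the eigenvalue product -15.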